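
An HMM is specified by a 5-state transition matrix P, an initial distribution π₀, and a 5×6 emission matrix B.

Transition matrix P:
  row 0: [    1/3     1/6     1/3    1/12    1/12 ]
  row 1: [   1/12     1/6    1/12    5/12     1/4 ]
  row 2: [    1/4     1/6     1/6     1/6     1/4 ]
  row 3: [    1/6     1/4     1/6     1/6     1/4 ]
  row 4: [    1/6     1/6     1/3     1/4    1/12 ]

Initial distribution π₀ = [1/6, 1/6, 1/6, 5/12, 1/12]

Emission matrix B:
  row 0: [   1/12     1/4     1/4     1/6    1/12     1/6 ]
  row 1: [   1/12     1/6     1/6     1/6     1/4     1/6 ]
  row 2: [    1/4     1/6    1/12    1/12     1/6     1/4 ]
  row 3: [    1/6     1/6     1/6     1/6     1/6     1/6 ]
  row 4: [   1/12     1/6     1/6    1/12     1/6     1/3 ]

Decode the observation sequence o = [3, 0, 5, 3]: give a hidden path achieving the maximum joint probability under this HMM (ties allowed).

t=0: δ = [2.778e-02, 2.778e-02, 1.389e-02, 6.944e-02, 6.944e-03]  (obs o_0=3)
t=1: δ = [9.645e-04, 1.447e-03, 2.894e-03, 1.929e-03, 1.447e-03]  ψ = [3, 3, 3, 1, 3]  (obs o_1=0)
t=2: δ = [1.206e-04, 8.038e-05, 1.206e-04, 1.005e-04, 2.411e-04]  ψ = [2, 2, 2, 1, 2]  (obs o_2=5)
t=3: δ = [6.698e-06, 6.698e-06, 6.698e-06, 1.005e-05, 2.512e-06]  ψ = [0, 4, 4, 4, 2]  (obs o_3=3)
backtrack: best end state = 3; path = [3, 2, 4, 3]

path = [3, 2, 4, 3]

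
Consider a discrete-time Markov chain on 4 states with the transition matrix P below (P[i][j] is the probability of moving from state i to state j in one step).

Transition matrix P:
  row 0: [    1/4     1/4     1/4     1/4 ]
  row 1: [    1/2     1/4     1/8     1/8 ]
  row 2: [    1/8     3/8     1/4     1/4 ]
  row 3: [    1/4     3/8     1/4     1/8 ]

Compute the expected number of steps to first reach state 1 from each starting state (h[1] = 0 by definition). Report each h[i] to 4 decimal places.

First-step conditioning: h[1] = 0; for i ≠ 1, h[i] = 1 + Σ_k P[i][k]·h[k].
  h[0] = 1 + 1/4·h[0] + 1/4·h[2] + 1/4·h[3]
  h[2] = 1 + 1/8·h[0] + 1/4·h[2] + 1/4·h[3]
  h[3] = 1 + 1/4·h[0] + 1/4·h[2] + 1/8·h[3]
Solving the 3×3 linear system over states ≠ 1 gives exactly h = [288/89, 0, 252/89, 256/89] (h[1] = 0 is the target).

h = [3.2360, 0.0000, 2.8315, 2.8764]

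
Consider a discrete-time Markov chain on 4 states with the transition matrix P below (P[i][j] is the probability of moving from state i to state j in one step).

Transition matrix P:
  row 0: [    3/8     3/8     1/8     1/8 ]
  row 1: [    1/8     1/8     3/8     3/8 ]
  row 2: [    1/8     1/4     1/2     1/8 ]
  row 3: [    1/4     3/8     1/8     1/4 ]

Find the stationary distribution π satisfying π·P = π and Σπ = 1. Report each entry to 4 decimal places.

Balance equations π_j = Σ_i π_i·P[i][j]:
  π_0 = 3/8·π_0 + 1/8·π_1 + 1/8·π_2 + 1/4·π_3
  π_1 = 3/8·π_0 + 1/8·π_1 + 1/4·π_2 + 3/8·π_3
  π_2 = 1/8·π_0 + 3/8·π_1 + 1/2·π_2 + 1/8·π_3
  normalize: π_0 + π_1 + π_2 + π_3 = 1
Solving the linear system gives exactly π = [37/182, 7/26, 4/13, 20/91].

π = [0.2033, 0.2692, 0.3077, 0.2198]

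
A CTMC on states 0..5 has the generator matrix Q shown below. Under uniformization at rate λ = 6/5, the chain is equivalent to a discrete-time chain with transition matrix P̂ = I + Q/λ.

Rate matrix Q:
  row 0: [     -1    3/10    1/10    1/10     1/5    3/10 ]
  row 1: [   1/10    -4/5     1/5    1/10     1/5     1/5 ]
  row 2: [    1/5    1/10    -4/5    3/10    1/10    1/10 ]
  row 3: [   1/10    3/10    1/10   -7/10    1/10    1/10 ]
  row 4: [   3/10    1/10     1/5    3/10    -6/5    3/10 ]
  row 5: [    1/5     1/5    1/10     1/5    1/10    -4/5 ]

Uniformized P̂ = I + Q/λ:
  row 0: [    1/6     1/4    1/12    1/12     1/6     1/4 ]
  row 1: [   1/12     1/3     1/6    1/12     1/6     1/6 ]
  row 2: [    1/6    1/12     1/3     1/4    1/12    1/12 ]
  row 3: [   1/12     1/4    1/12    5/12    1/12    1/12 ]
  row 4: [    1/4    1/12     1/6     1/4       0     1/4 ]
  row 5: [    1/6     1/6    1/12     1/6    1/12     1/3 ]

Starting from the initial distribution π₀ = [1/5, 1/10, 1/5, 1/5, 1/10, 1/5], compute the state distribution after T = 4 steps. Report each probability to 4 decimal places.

π = [0.1402, 0.2102, 0.1459, 0.2111, 0.1039, 0.1887]

t=0: π = [0.2000, 0.1000, 0.2000, 0.2000, 0.1000, 0.2000]
t=1: π = [0.1500, 0.1917, 0.1500, 0.2167, 0.1000, 0.1917]
t=2: π = [0.1410, 0.2083, 0.1451, 0.2132, 0.1035, 0.1889]
t=3: π = [0.1402, 0.2102, 0.1456, 0.2116, 0.1038, 0.1887]
t=4: π = [0.1402, 0.2102, 0.1459, 0.2111, 0.1039, 0.1887]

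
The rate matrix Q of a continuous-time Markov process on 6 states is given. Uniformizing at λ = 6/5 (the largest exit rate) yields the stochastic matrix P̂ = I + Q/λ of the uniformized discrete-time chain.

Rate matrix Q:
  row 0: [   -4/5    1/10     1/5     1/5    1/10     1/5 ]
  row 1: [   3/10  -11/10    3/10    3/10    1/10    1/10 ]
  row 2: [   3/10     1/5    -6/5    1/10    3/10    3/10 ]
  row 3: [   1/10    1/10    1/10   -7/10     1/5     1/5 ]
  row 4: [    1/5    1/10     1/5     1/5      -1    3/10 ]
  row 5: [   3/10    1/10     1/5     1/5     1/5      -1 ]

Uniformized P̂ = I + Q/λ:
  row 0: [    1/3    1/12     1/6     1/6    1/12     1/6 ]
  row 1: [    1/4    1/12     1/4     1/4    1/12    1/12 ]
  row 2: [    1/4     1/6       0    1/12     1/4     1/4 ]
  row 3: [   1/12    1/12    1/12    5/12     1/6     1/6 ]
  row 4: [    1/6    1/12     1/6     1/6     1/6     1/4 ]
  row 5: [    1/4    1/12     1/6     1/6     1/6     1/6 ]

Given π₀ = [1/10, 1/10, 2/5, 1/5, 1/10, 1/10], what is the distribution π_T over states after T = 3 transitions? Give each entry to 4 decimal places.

π = [0.2201, 0.0954, 0.1320, 0.2163, 0.1528, 0.1834]

t=0: π = [0.1000, 0.1000, 0.4000, 0.2000, 0.1000, 0.1000]
t=1: π = [0.2167, 0.1167, 0.0917, 0.1917, 0.1833, 0.2000]
t=2: π = [0.2208, 0.0910, 0.1451, 0.2167, 0.1465, 0.1799]
t=3: π = [0.2201, 0.0954, 0.1320, 0.2163, 0.1528, 0.1834]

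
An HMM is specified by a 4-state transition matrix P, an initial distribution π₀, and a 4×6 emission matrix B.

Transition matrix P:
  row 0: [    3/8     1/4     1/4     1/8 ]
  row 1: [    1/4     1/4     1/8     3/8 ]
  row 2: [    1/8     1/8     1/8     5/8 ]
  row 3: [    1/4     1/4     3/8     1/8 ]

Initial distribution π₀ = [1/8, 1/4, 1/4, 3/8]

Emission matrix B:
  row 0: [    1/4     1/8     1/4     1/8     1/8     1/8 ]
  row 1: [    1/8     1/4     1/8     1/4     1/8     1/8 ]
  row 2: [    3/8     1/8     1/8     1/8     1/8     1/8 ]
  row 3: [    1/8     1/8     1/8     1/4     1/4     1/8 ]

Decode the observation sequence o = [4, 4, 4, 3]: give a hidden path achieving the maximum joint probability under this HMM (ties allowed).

path = [3, 2, 3, 1]

t=0: δ = [1.562e-02, 3.125e-02, 3.125e-02, 9.375e-02]  (obs o_0=4)
t=1: δ = [2.930e-03, 2.930e-03, 4.395e-03, 4.883e-03]  ψ = [3, 3, 3, 2]  (obs o_1=4)
t=2: δ = [1.526e-04, 1.526e-04, 2.289e-04, 6.866e-04]  ψ = [3, 3, 3, 2]  (obs o_2=4)
t=3: δ = [2.146e-05, 4.292e-05, 3.219e-05, 3.576e-05]  ψ = [3, 3, 3, 2]  (obs o_3=3)
backtrack: best end state = 1; path = [3, 2, 3, 1]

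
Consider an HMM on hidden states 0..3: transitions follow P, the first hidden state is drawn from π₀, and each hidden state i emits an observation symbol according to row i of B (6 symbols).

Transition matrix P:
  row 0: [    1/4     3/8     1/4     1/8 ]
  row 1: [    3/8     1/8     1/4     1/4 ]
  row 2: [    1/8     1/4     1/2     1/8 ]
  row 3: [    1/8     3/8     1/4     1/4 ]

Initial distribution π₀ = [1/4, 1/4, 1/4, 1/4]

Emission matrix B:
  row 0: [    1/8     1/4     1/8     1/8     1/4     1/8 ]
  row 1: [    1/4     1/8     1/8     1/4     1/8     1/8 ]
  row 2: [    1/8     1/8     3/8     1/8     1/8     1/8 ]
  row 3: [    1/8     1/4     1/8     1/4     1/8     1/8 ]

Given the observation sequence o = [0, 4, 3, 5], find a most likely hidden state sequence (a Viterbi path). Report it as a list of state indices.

t=0: δ = [3.125e-02, 6.250e-02, 3.125e-02, 3.125e-02]  (obs o_0=0)
t=1: δ = [5.859e-03, 1.465e-03, 1.953e-03, 1.953e-03]  ψ = [1, 0, 1, 1]  (obs o_1=4)
t=2: δ = [1.831e-04, 5.493e-04, 1.831e-04, 1.831e-04]  ψ = [0, 0, 0, 0]  (obs o_2=3)
t=3: δ = [2.575e-05, 8.583e-06, 1.717e-05, 1.717e-05]  ψ = [1, 0, 1, 1]  (obs o_3=5)
backtrack: best end state = 0; path = [1, 0, 1, 0]

path = [1, 0, 1, 0]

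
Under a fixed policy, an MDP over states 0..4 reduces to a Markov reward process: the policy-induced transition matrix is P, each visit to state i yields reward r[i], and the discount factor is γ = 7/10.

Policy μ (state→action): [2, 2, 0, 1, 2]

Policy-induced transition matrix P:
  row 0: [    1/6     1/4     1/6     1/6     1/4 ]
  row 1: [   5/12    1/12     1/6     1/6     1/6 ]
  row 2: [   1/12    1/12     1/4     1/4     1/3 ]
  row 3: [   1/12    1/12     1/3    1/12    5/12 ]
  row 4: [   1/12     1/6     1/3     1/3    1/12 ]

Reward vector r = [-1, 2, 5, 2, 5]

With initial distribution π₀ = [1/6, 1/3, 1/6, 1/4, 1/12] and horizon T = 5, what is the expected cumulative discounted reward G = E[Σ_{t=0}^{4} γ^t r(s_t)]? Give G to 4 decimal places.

t=0: π = [0.1667, 0.3333, 0.1667, 0.2500, 0.0833], E[r] = 2.2500, γ^t·E[r] = 2.250000, running G = 2.250000
t=1: π = [0.2083, 0.1181, 0.2361, 0.1736, 0.2639], E[r] = 2.8750, γ^t·E[r] = 2.012500, running G = 4.262500
t=2: π = [0.1400, 0.1400, 0.2593, 0.2159, 0.2448], E[r] = 3.0920, γ^t·E[r] = 1.515087, running G = 5.777587
t=3: π = [0.1417, 0.1271, 0.2650, 0.2111, 0.2551], E[r] = 3.1354, γ^t·E[r] = 1.075448, running G = 6.853035
t=4: π = [0.1375, 0.1282, 0.2665, 0.2137, 0.2542], E[r] = 3.1493, γ^t·E[r] = 0.756157, running G = 7.609192

G = 7.6092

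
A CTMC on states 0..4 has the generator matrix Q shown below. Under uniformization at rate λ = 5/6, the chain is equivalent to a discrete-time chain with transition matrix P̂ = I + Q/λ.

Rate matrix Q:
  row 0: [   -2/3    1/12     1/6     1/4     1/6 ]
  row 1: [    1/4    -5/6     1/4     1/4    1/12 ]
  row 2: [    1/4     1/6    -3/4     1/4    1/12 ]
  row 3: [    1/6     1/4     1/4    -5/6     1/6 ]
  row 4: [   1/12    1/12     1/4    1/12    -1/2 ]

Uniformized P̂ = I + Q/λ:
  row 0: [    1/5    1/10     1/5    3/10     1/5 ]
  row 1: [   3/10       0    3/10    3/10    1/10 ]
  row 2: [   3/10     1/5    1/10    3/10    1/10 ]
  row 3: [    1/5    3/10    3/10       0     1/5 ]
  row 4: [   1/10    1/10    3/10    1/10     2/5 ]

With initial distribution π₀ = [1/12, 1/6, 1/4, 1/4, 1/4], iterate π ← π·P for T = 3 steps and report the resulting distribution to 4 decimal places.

π = [0.2172, 0.1498, 0.2321, 0.1979, 0.2030]

t=0: π = [0.0833, 0.1667, 0.2500, 0.2500, 0.2500]
t=1: π = [0.2167, 0.1583, 0.2417, 0.1750, 0.2083]
t=2: π = [0.2192, 0.1433, 0.2300, 0.2058, 0.2017]
t=3: π = [0.2172, 0.1498, 0.2321, 0.1979, 0.2030]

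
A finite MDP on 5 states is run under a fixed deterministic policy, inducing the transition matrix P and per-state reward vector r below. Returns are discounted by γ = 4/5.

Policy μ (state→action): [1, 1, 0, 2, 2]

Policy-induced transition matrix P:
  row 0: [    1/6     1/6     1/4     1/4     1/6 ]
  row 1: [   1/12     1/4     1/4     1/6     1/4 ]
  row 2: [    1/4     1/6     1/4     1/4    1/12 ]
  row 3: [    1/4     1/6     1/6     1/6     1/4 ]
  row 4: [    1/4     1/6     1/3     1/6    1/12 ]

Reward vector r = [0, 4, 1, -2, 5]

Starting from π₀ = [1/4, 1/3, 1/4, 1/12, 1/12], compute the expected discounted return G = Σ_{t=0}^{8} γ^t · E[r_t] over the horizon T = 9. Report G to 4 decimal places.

t=0: π = [0.2500, 0.3333, 0.2500, 0.0833, 0.0833], E[r] = 1.8333, γ^t·E[r] = 1.833333, running G = 1.833333
t=1: π = [0.1736, 0.1944, 0.2500, 0.2083, 0.1736], E[r] = 1.4792, γ^t·E[r] = 1.183333, running G = 3.016667
t=2: π = [0.2031, 0.1829, 0.2471, 0.2020, 0.1649], E[r] = 1.3993, γ^t·E[r] = 0.895556, running G = 3.912222
t=3: π = [0.2026, 0.1819, 0.2469, 0.2042, 0.1644], E[r] = 1.3882, γ^t·E[r] = 0.710741, running G = 4.622963
t=4: π = [0.2028, 0.1818, 0.2467, 0.2041, 0.1646], E[r] = 1.3886, γ^t·E[r] = 0.568754, running G = 5.191717
t=5: π = [0.2028, 0.1818, 0.2467, 0.2041, 0.1646], E[r] = 1.3885, γ^t·E[r] = 0.454991, running G = 5.646708
t=6: π = [0.2028, 0.1818, 0.2467, 0.2041, 0.1646], E[r] = 1.3885, γ^t·E[r] = 0.363989, running G = 6.010698
t=7: π = [0.2028, 0.1818, 0.2467, 0.2041, 0.1646], E[r] = 1.3885, γ^t·E[r] = 0.291192, running G = 6.301889
t=8: π = [0.2028, 0.1818, 0.2467, 0.2041, 0.1646], E[r] = 1.3885, γ^t·E[r] = 0.232953, running G = 6.534843

G = 6.5348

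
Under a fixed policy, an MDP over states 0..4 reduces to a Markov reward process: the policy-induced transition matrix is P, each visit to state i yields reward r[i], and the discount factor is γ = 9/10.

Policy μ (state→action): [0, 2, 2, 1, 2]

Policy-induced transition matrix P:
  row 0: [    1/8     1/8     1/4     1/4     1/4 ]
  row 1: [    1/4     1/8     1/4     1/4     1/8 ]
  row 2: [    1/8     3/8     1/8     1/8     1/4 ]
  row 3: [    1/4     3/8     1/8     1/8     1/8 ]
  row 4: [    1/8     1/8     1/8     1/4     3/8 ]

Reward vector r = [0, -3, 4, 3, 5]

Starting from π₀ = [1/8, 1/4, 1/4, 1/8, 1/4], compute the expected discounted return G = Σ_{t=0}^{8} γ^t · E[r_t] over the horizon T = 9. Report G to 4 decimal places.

G = 11.0162

t=0: π = [0.1250, 0.2500, 0.2500, 0.1250, 0.2500], E[r] = 1.8750, γ^t·E[r] = 1.875000, running G = 1.875000
t=1: π = [0.1719, 0.2188, 0.1719, 0.2031, 0.2344], E[r] = 1.8125, γ^t·E[r] = 1.631250, running G = 3.506250
t=2: π = [0.1777, 0.2188, 0.1738, 0.2031, 0.2266], E[r] = 1.7813, γ^t·E[r] = 1.442813, running G = 4.949063
t=3: π = [0.1777, 0.2192, 0.1746, 0.2029, 0.2256], E[r] = 1.7771, γ^t·E[r] = 1.295506, running G = 6.244568
t=4: π = [0.1778, 0.2194, 0.1746, 0.2028, 0.2254], E[r] = 1.7760, γ^t·E[r] = 1.165254, running G = 7.409822
t=5: π = [0.1778, 0.2194, 0.1746, 0.2028, 0.2254], E[r] = 1.7760, γ^t·E[r] = 1.048695, running G = 8.458517
t=6: π = [0.1778, 0.2194, 0.1746, 0.2028, 0.2254], E[r] = 1.7759, γ^t·E[r] = 0.943807, running G = 9.402325
t=7: π = [0.1778, 0.2194, 0.1746, 0.2028, 0.2254], E[r] = 1.7759, γ^t·E[r] = 0.849427, running G = 10.251751
t=8: π = [0.1778, 0.2194, 0.1746, 0.2028, 0.2254], E[r] = 1.7759, γ^t·E[r] = 0.764484, running G = 11.016235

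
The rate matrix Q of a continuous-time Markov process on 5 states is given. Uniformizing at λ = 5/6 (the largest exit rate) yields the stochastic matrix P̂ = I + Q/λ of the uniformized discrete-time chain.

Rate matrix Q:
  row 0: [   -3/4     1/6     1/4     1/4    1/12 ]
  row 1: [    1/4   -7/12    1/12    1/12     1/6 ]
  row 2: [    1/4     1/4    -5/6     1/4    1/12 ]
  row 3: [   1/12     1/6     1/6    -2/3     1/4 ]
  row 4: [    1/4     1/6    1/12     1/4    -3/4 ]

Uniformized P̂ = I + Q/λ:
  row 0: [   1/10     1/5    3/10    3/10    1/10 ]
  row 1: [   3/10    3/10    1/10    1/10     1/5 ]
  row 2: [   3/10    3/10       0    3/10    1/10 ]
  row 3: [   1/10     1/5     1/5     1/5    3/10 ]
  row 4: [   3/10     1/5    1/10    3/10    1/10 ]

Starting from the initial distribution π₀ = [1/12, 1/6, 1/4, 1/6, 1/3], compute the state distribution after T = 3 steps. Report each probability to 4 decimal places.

t=0: π = [0.0833, 0.1667, 0.2500, 0.1667, 0.3333]
t=1: π = [0.2500, 0.2417, 0.1083, 0.2500, 0.1500]
t=2: π = [0.2000, 0.2350, 0.1642, 0.2267, 0.1742]
t=3: π = [0.2147, 0.2399, 0.1463, 0.2303, 0.1688]

π = [0.2147, 0.2399, 0.1463, 0.2303, 0.1688]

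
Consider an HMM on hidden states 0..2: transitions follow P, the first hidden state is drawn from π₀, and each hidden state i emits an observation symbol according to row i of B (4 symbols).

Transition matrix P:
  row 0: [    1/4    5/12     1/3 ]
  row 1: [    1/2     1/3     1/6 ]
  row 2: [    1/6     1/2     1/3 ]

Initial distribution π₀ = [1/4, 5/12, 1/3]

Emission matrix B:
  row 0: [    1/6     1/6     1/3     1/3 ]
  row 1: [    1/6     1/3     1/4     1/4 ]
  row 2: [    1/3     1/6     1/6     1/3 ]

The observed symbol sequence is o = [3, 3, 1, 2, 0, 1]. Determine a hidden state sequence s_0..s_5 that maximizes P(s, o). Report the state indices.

path = [1, 0, 1, 0, 2, 1]

t=0: δ = [8.333e-02, 1.042e-01, 1.111e-01]  (obs o_0=3)
t=1: δ = [1.736e-02, 1.389e-02, 1.235e-02]  ψ = [1, 2, 2]  (obs o_1=3)
t=2: δ = [1.157e-03, 2.411e-03, 9.645e-04]  ψ = [1, 0, 0]  (obs o_2=1)
t=3: δ = [4.019e-04, 2.009e-04, 6.698e-05]  ψ = [1, 1, 1]  (obs o_3=2)
t=4: δ = [1.674e-05, 2.791e-05, 4.465e-05]  ψ = [0, 0, 0]  (obs o_4=0)
t=5: δ = [2.326e-06, 7.442e-06, 2.481e-06]  ψ = [1, 2, 2]  (obs o_5=1)
backtrack: best end state = 1; path = [1, 0, 1, 0, 2, 1]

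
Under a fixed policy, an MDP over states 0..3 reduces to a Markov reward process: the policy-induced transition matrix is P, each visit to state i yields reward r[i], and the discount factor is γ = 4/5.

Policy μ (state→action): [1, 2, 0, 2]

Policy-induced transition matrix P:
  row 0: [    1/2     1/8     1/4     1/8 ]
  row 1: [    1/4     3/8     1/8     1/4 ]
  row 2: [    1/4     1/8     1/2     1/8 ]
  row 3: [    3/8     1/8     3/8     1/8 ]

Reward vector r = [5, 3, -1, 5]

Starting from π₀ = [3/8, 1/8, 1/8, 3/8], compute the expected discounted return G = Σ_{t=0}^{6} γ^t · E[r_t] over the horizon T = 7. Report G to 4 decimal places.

t=0: π = [0.3750, 0.1250, 0.1250, 0.3750], E[r] = 4.0000, γ^t·E[r] = 4.000000, running G = 4.000000
t=1: π = [0.3906, 0.1563, 0.3125, 0.1406], E[r] = 2.8125, γ^t·E[r] = 2.250000, running G = 6.250000
t=2: π = [0.3652, 0.1641, 0.3262, 0.1445], E[r] = 2.7148, γ^t·E[r] = 1.737500, running G = 7.987500
t=3: π = [0.3594, 0.1660, 0.3291, 0.1455], E[r] = 2.6934, γ^t·E[r] = 1.379000, running G = 9.366500
t=4: π = [0.3580, 0.1665, 0.3297, 0.1458], E[r] = 2.6887, γ^t·E[r] = 1.101300, running G = 10.467800
t=5: π = [0.3577, 0.1666, 0.3298, 0.1458], E[r] = 2.6877, γ^t·E[r] = 0.880720, running G = 11.348520
t=6: π = [0.3577, 0.1667, 0.3299, 0.1458], E[r] = 2.6875, γ^t·E[r] = 0.704524, running G = 12.053044

G = 12.0530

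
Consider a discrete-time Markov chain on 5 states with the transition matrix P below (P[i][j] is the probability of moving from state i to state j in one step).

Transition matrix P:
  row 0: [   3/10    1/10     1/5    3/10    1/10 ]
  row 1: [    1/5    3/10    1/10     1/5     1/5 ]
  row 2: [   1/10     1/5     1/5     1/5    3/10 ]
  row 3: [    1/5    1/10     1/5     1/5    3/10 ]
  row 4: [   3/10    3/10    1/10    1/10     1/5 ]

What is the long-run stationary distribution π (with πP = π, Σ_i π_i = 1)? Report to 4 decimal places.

π = [0.2283, 0.1982, 0.1589, 0.2015, 0.2132]

Balance equations π_j = Σ_i π_i·P[i][j]:
  π_0 = 3/10·π_0 + 1/5·π_1 + 1/10·π_2 + 1/5·π_3 + 3/10·π_4
  π_1 = 1/10·π_0 + 3/10·π_1 + 1/5·π_2 + 1/10·π_3 + 3/10·π_4
  π_2 = 1/5·π_0 + 1/10·π_1 + 1/5·π_2 + 1/5·π_3 + 1/10·π_4
  π_3 = 3/10·π_0 + 1/5·π_1 + 1/5·π_2 + 1/5·π_3 + 1/10·π_4
  normalize: π_0 + π_1 + π_2 + π_3 + π_4 = 1
Solving the linear system gives exactly π = [21/92, 237/1196, 95/598, 241/1196, 255/1196].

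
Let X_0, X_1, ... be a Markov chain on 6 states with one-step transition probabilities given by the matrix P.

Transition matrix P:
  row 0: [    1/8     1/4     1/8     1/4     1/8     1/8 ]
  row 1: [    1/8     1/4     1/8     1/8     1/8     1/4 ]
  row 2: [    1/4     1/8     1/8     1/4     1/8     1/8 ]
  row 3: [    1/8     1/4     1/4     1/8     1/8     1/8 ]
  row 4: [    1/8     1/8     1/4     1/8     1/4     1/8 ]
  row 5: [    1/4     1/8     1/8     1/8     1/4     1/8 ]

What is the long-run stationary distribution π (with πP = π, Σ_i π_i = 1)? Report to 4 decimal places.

π = [0.1644, 0.1901, 0.1663, 0.1663, 0.1641, 0.1488]

Balance equations π_j = Σ_i π_i·P[i][j]:
  π_0 = 1/8·π_0 + 1/8·π_1 + 1/4·π_2 + 1/8·π_3 + 1/8·π_4 + 1/4·π_5
  π_1 = 1/4·π_0 + 1/4·π_1 + 1/8·π_2 + 1/4·π_3 + 1/8·π_4 + 1/8·π_5
  π_2 = 1/8·π_0 + 1/8·π_1 + 1/8·π_2 + 1/4·π_3 + 1/4·π_4 + 1/8·π_5
  π_3 = 1/4·π_0 + 1/8·π_1 + 1/4·π_2 + 1/8·π_3 + 1/8·π_4 + 1/8·π_5
  π_4 = 1/8·π_0 + 1/8·π_1 + 1/8·π_2 + 1/8·π_3 + 1/4·π_4 + 1/4·π_5
  normalize: π_0 + π_1 + π_2 + π_3 + π_4 + π_5 = 1
Solving the linear system gives exactly π = [12/73, 6231/32777, 5451/32777, 5452/32777, 5379/32777, 4876/32777].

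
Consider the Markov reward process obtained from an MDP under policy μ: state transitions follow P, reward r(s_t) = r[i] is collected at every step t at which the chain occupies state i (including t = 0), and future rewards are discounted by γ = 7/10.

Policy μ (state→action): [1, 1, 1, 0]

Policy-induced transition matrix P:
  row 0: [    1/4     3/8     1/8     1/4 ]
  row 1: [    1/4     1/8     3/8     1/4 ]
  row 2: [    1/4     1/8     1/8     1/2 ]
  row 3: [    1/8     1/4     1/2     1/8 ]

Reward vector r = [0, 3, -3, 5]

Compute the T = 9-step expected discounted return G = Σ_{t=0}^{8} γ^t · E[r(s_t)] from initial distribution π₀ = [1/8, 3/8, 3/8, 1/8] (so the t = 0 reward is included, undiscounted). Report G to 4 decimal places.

G = 3.3813

t=0: π = [0.1250, 0.3750, 0.3750, 0.1250], E[r] = 0.6250, γ^t·E[r] = 0.625000, running G = 0.625000
t=1: π = [0.2344, 0.1719, 0.2656, 0.3281], E[r] = 1.3594, γ^t·E[r] = 0.951563, running G = 1.576563
t=2: π = [0.2090, 0.2246, 0.2910, 0.2754], E[r] = 1.1777, γ^t·E[r] = 0.577090, running G = 2.153652
t=3: π = [0.2156, 0.2117, 0.2844, 0.2883], E[r] = 1.2234, γ^t·E[r] = 0.419622, running G = 2.573275
t=4: π = [0.2140, 0.2149, 0.2860, 0.2851], E[r] = 1.2120, γ^t·E[r] = 0.291003, running G = 2.864277
t=5: π = [0.2144, 0.2141, 0.2856, 0.2859], E[r] = 1.2149, γ^t·E[r] = 0.204181, running G = 3.068458
t=6: π = [0.2143, 0.2143, 0.2857, 0.2857], E[r] = 1.2141, γ^t·E[r] = 0.142843, running G = 3.211301
t=7: π = [0.2143, 0.2143, 0.2857, 0.2857], E[r] = 1.2143, γ^t·E[r] = 0.100005, running G = 3.311305
t=8: π = [0.2143, 0.2143, 0.2857, 0.2857], E[r] = 1.2143, γ^t·E[r] = 0.070001, running G = 3.381306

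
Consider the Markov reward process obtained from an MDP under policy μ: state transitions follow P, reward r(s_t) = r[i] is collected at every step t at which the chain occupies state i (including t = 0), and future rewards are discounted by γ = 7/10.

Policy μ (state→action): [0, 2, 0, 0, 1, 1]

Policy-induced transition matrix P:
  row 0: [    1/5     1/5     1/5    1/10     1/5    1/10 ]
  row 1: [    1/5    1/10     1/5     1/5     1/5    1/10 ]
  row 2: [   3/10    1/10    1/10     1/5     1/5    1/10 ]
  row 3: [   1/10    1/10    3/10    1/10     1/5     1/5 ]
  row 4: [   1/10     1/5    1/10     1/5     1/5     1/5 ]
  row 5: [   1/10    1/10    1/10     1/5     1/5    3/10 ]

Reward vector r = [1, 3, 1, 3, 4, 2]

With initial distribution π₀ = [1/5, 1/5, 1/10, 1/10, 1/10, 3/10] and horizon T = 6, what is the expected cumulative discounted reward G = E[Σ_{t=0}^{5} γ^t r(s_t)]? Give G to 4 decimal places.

t=0: π = [0.2000, 0.2000, 0.1000, 0.1000, 0.1000, 0.3000], E[r] = 2.2000, γ^t·E[r] = 2.200000, running G = 2.200000
t=1: π = [0.1600, 0.1300, 0.1600, 0.1700, 0.2000, 0.1800], E[r] = 2.3800, γ^t·E[r] = 1.666000, running G = 3.866000
t=2: π = [0.1610, 0.1360, 0.1630, 0.1670, 0.2000, 0.1730], E[r] = 2.3790, γ^t·E[r] = 1.165710, running G = 5.031710
t=3: π = [0.1623, 0.1361, 0.1631, 0.1672, 0.2000, 0.1713], E[r] = 2.3779, γ^t·E[r] = 0.815620, running G = 5.847330
t=4: π = [0.1625, 0.1362, 0.1633, 0.1671, 0.2000, 0.1710], E[r] = 2.3775, γ^t·E[r] = 0.570847, running G = 6.418177
t=5: π = [0.1625, 0.1362, 0.1633, 0.1670, 0.2000, 0.1709], E[r] = 2.3775, γ^t·E[r] = 0.399585, running G = 6.817762

G = 6.8178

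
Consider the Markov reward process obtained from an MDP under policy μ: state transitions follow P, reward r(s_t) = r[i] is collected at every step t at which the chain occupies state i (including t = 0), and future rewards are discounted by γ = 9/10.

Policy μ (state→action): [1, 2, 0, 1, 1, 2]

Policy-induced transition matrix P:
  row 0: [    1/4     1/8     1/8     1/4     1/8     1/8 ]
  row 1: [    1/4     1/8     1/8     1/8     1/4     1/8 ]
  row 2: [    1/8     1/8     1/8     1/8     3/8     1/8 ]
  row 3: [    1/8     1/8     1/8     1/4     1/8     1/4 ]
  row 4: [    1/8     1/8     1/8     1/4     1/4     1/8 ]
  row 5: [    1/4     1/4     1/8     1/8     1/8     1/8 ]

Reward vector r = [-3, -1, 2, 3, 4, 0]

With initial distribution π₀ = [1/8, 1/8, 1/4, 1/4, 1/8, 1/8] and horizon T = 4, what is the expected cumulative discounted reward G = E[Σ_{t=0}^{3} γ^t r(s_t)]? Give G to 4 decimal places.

G = 3.6366

t=0: π = [0.1250, 0.1250, 0.2500, 0.2500, 0.1250, 0.1250], E[r] = 1.2500, γ^t·E[r] = 1.250000, running G = 1.250000
t=1: π = [0.1719, 0.1406, 0.1250, 0.1875, 0.2188, 0.1563], E[r] = 1.0313, γ^t·E[r] = 0.928125, running G = 2.178125
t=2: π = [0.1836, 0.1445, 0.1250, 0.1973, 0.2012, 0.1484], E[r] = 0.9512, γ^t·E[r] = 0.770449, running G = 2.948574
t=3: π = [0.1846, 0.1436, 0.1250, 0.1978, 0.1995, 0.1497], E[r] = 0.9438, γ^t·E[r] = 0.688065, running G = 3.636639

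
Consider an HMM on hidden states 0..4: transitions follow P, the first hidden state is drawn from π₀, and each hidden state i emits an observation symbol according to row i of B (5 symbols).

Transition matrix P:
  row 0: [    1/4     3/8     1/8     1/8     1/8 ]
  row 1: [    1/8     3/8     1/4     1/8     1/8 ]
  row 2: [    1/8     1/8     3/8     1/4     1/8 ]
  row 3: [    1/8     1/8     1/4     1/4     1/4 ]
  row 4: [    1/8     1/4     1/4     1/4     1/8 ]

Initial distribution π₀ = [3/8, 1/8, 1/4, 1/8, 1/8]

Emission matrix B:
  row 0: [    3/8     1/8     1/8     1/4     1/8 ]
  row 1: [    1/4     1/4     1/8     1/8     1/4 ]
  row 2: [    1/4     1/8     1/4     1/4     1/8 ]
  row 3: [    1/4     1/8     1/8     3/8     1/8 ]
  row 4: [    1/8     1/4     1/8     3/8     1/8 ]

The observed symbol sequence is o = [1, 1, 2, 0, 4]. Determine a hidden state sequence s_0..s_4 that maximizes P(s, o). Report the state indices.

path = [0, 1, 1, 1, 1]

t=0: δ = [4.688e-02, 3.125e-02, 3.125e-02, 1.562e-02, 3.125e-02]  (obs o_0=1)
t=1: δ = [1.465e-03, 4.395e-03, 1.465e-03, 9.766e-04, 1.465e-03]  ψ = [0, 0, 2, 2, 0]  (obs o_1=1)
t=2: δ = [6.866e-05, 2.060e-04, 2.747e-04, 6.866e-05, 6.866e-05]  ψ = [1, 1, 1, 1, 1]  (obs o_2=2)
t=3: δ = [1.287e-05, 1.931e-05, 2.575e-05, 1.717e-05, 4.292e-06]  ψ = [2, 1, 2, 2, 2]  (obs o_3=0)
t=4: δ = [4.023e-07, 1.810e-06, 1.207e-06, 8.047e-07, 5.364e-07]  ψ = [0, 1, 2, 2, 3]  (obs o_4=4)
backtrack: best end state = 1; path = [0, 1, 1, 1, 1]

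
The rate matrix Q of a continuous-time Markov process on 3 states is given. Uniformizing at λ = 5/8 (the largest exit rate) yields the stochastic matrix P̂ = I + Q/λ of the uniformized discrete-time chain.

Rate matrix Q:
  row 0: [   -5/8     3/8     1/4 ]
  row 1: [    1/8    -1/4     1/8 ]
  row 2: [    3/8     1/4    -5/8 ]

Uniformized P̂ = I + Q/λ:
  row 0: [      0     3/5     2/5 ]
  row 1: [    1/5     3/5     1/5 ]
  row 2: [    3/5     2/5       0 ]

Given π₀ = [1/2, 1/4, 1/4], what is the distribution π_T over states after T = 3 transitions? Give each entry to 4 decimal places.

π = [0.2240, 0.5620, 0.2140]

t=0: π = [0.5000, 0.2500, 0.2500]
t=1: π = [0.2000, 0.5500, 0.2500]
t=2: π = [0.2600, 0.5500, 0.1900]
t=3: π = [0.2240, 0.5620, 0.2140]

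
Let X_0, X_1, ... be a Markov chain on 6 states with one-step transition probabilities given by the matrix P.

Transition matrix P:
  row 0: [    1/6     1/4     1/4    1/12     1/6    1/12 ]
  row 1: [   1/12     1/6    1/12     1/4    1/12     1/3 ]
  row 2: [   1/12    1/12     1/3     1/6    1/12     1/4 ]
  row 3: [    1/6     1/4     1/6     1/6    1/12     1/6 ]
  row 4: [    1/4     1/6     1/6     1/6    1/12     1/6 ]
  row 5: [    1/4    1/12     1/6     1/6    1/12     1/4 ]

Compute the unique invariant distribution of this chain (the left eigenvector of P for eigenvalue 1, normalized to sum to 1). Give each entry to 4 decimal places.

π = [0.1626, 0.1595, 0.2003, 0.1664, 0.0969, 0.2143]

Balance equations π_j = Σ_i π_i·P[i][j]:
  π_0 = 1/6·π_0 + 1/12·π_1 + 1/12·π_2 + 1/6·π_3 + 1/4·π_4 + 1/4·π_5
  π_1 = 1/4·π_0 + 1/6·π_1 + 1/12·π_2 + 1/4·π_3 + 1/6·π_4 + 1/12·π_5
  π_2 = 1/4·π_0 + 1/12·π_1 + 1/3·π_2 + 1/6·π_3 + 1/6·π_4 + 1/6·π_5
  π_3 = 1/12·π_0 + 1/4·π_1 + 1/6·π_2 + 1/6·π_3 + 1/6·π_4 + 1/6·π_5
  π_4 = 1/6·π_0 + 1/12·π_1 + 1/12·π_2 + 1/12·π_3 + 1/12·π_4 + 1/12·π_5
  normalize: π_0 + π_1 + π_2 + π_3 + π_4 + π_5 = 1
Solving the linear system gives exactly π = [2437/14987, 2391/14987, 3002/14987, 2494/14987, 1452/14987, 3211/14987].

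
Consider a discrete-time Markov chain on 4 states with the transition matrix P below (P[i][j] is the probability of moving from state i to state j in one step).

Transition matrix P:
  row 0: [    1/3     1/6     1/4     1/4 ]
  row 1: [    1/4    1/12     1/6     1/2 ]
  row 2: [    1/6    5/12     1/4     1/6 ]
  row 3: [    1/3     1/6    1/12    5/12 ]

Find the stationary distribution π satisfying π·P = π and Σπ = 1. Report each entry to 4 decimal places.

Balance equations π_j = Σ_i π_i·P[i][j]:
  π_0 = 1/3·π_0 + 1/4·π_1 + 1/6·π_2 + 1/3·π_3
  π_1 = 1/6·π_0 + 1/12·π_1 + 5/12·π_2 + 1/6·π_3
  π_2 = 1/4·π_0 + 1/6·π_1 + 1/4·π_2 + 1/12·π_3
  normalize: π_0 + π_1 + π_2 + π_3 = 1
Solving the linear system gives exactly π = [65/226, 22/113, 20/113, 77/226].

π = [0.2876, 0.1947, 0.1770, 0.3407]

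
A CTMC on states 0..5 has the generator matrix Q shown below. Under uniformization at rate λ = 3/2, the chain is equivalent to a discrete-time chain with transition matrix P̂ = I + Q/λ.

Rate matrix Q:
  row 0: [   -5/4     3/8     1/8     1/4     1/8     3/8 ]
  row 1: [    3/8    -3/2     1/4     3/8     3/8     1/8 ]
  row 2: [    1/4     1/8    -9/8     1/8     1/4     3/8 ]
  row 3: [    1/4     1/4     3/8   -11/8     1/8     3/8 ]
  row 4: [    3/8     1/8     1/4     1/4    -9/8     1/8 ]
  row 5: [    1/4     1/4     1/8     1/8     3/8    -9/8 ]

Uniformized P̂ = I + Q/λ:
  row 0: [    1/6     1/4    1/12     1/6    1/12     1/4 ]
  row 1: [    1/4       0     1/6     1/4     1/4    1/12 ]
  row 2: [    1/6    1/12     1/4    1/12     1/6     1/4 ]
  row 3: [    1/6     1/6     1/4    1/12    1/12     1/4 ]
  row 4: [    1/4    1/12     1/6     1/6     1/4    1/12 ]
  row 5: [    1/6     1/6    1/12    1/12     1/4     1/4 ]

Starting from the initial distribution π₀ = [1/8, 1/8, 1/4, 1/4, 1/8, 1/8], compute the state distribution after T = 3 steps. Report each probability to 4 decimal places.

t=0: π = [0.1250, 0.1250, 0.2500, 0.2500, 0.1250, 0.1250]
t=1: π = [0.1875, 0.1250, 0.1875, 0.1250, 0.1667, 0.2083]
t=2: π = [0.1910, 0.1319, 0.1597, 0.1337, 0.1823, 0.2014]
t=3: π = [0.1929, 0.1321, 0.1584, 0.1364, 0.1826, 0.1976]

π = [0.1929, 0.1321, 0.1584, 0.1364, 0.1826, 0.1976]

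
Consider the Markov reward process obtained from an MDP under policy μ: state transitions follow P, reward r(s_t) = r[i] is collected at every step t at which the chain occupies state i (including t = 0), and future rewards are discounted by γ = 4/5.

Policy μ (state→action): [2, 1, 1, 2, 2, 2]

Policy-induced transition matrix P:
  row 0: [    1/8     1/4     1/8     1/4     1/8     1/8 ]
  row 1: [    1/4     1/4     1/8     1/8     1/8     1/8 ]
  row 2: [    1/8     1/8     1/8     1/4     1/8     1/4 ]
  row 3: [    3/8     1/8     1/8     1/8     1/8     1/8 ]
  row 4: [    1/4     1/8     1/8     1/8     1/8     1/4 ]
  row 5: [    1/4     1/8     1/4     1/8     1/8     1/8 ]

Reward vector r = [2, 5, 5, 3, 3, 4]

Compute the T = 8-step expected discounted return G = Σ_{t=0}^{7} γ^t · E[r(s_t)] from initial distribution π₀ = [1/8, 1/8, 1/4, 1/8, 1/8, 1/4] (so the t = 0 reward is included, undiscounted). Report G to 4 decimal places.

t=0: π = [0.1250, 0.1250, 0.2500, 0.1250, 0.1250, 0.2500], E[r] = 3.8750, γ^t·E[r] = 3.875000, running G = 3.875000
t=1: π = [0.2188, 0.1563, 0.1563, 0.1719, 0.1250, 0.1719], E[r] = 3.5781, γ^t·E[r] = 2.862500, running G = 6.737500
t=2: π = [0.2246, 0.1719, 0.1465, 0.1719, 0.1250, 0.1602], E[r] = 3.5723, γ^t·E[r] = 2.286250, running G = 9.023750
t=3: π = [0.2251, 0.1746, 0.1450, 0.1714, 0.1250, 0.1589], E[r] = 3.5730, γ^t·E[r] = 1.829375, running G = 10.853125
t=4: π = [0.2252, 0.1750, 0.1449, 0.1713, 0.1250, 0.1588], E[r] = 3.5732, γ^t·E[r] = 1.463600, running G = 12.316725
t=5: π = [0.2252, 0.1750, 0.1448, 0.1713, 0.1250, 0.1587], E[r] = 3.5733, γ^t·E[r] = 1.170898, running G = 13.487623
t=6: π = [0.2252, 0.1750, 0.1448, 0.1712, 0.1250, 0.1587], E[r] = 3.5733, γ^t·E[r] = 0.936719, running G = 14.424342
t=7: π = [0.2252, 0.1750, 0.1448, 0.1712, 0.1250, 0.1587], E[r] = 3.5733, γ^t·E[r] = 0.749376, running G = 15.173717

G = 15.1737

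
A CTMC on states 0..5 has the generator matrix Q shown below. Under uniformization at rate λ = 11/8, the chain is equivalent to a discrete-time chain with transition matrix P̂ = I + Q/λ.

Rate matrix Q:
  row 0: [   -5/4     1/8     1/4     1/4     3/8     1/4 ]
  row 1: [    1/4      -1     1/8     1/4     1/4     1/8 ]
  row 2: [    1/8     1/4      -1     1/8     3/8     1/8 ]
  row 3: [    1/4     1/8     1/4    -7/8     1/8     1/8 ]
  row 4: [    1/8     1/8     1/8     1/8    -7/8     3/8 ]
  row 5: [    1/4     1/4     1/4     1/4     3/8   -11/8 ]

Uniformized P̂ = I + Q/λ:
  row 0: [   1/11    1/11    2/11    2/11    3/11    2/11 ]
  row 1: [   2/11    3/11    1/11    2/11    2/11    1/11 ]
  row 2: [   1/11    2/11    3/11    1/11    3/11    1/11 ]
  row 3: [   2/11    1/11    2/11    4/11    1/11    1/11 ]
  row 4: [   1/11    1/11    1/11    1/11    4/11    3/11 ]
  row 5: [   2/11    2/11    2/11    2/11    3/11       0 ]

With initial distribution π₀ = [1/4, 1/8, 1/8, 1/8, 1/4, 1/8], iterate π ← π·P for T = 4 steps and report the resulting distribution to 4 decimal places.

π = [0.1324, 0.1441, 0.1605, 0.1764, 0.2505, 0.1361]

t=0: π = [0.2500, 0.1250, 0.1250, 0.1250, 0.2500, 0.1250]
t=1: π = [0.1250, 0.1364, 0.1591, 0.1705, 0.2614, 0.1477]
t=2: π = [0.1322, 0.1436, 0.1601, 0.1746, 0.2531, 0.1364]
t=3: π = [0.1322, 0.1440, 0.1603, 0.1760, 0.2509, 0.1366]
t=4: π = [0.1324, 0.1441, 0.1605, 0.1764, 0.2505, 0.1361]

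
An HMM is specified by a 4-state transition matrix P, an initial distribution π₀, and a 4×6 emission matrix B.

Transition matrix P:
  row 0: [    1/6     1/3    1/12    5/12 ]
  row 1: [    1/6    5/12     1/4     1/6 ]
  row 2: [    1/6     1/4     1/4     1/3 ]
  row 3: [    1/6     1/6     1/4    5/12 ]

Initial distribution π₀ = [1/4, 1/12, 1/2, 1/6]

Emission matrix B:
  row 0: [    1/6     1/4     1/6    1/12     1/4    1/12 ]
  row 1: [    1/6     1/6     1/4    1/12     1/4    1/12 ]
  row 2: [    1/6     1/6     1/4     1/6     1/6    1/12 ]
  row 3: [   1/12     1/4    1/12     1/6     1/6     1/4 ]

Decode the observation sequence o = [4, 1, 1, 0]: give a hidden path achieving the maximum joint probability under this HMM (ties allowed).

t=0: δ = [6.250e-02, 2.083e-02, 8.333e-02, 2.778e-02]  (obs o_0=4)
t=1: δ = [3.472e-03, 3.472e-03, 3.472e-03, 6.944e-03]  ψ = [2, 0, 2, 2]  (obs o_1=1)
t=2: δ = [2.894e-04, 2.411e-04, 2.894e-04, 7.234e-04]  ψ = [3, 1, 3, 3]  (obs o_2=1)
t=3: δ = [2.009e-05, 2.009e-05, 3.014e-05, 2.512e-05]  ψ = [3, 3, 3, 3]  (obs o_3=0)
backtrack: best end state = 2; path = [2, 3, 3, 2]

path = [2, 3, 3, 2]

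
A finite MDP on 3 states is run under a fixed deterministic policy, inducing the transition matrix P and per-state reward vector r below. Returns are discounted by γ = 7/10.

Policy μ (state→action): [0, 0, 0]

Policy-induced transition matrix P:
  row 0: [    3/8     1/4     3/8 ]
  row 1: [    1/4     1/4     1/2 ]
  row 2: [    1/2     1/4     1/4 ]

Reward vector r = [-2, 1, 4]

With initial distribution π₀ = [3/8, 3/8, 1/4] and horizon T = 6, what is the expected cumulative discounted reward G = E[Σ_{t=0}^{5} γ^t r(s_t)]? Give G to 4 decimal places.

t=0: π = [0.3750, 0.3750, 0.2500], E[r] = 0.6250, γ^t·E[r] = 0.625000, running G = 0.625000
t=1: π = [0.3594, 0.2500, 0.3906], E[r] = 1.0938, γ^t·E[r] = 0.765625, running G = 1.390625
t=2: π = [0.3926, 0.2500, 0.3574], E[r] = 0.8945, γ^t·E[r] = 0.438320, running G = 1.828945
t=3: π = [0.3884, 0.2500, 0.3616], E[r] = 0.9194, γ^t·E[r] = 0.315366, running G = 2.144311
t=4: π = [0.3889, 0.2500, 0.3611], E[r] = 0.9163, γ^t·E[r] = 0.220009, running G = 2.364320
t=5: π = [0.3889, 0.2500, 0.3611], E[r] = 0.9167, γ^t·E[r] = 0.154071, running G = 2.518391

G = 2.5184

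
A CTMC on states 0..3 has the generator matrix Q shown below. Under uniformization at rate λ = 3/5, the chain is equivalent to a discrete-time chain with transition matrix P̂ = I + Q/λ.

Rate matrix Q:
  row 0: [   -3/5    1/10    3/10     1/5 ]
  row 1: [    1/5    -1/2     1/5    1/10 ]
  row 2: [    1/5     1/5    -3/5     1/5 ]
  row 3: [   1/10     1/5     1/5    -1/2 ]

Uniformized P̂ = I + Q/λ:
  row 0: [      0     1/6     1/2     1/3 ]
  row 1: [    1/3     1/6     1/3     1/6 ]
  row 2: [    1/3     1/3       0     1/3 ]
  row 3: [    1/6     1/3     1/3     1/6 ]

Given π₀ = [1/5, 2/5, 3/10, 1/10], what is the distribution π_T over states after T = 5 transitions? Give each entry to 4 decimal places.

t=0: π = [0.2000, 0.4000, 0.3000, 0.1000]
t=1: π = [0.2500, 0.2333, 0.2667, 0.2500]
t=2: π = [0.2083, 0.2528, 0.2861, 0.2528]
t=3: π = [0.2218, 0.2565, 0.2727, 0.2491]
t=4: π = [0.2179, 0.2536, 0.2794, 0.2491]
t=5: π = [0.2192, 0.2547, 0.2765, 0.2495]

π = [0.2192, 0.2547, 0.2765, 0.2495]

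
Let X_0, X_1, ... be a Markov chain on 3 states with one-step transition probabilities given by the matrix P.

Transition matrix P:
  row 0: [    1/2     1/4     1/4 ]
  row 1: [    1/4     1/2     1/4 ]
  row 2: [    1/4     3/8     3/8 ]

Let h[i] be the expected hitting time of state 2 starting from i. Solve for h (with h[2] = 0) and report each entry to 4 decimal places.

h = [4.0000, 4.0000, 0.0000]

First-step conditioning: h[2] = 0; for i ≠ 2, h[i] = 1 + Σ_k P[i][k]·h[k].
  h[0] = 1 + 1/2·h[0] + 1/4·h[1]
  h[1] = 1 + 1/4·h[0] + 1/2·h[1]
Solving the 2×2 linear system over states ≠ 2 gives exactly h = [4, 4, 0] (h[2] = 0 is the target).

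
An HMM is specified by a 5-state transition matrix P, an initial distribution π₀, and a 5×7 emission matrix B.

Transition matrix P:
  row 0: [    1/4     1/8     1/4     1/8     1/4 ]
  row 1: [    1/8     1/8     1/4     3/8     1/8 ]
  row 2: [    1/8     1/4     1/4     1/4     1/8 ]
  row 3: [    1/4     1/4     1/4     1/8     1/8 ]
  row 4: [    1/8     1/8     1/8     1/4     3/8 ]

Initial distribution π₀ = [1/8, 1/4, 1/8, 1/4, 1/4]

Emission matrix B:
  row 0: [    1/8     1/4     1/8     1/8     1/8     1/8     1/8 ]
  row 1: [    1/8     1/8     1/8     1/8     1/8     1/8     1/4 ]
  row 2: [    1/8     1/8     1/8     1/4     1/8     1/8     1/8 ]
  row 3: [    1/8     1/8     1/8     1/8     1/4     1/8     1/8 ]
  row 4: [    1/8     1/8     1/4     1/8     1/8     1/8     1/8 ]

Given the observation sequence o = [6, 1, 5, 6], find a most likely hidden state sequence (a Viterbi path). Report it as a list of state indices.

t=0: δ = [1.562e-02, 6.250e-02, 1.562e-02, 3.125e-02, 3.125e-02]  (obs o_0=6)
t=1: δ = [1.953e-03, 9.766e-04, 1.953e-03, 2.930e-03, 1.465e-03]  ψ = [1, 1, 1, 1, 4]  (obs o_1=1)
t=2: δ = [9.155e-05, 9.155e-05, 9.155e-05, 6.104e-05, 6.866e-05]  ψ = [3, 3, 3, 2, 4]  (obs o_2=5)
t=3: δ = [2.861e-06, 5.722e-06, 2.861e-06, 4.292e-06, 3.219e-06]  ψ = [0, 2, 0, 1, 4]  (obs o_3=6)
backtrack: best end state = 1; path = [1, 3, 2, 1]

path = [1, 3, 2, 1]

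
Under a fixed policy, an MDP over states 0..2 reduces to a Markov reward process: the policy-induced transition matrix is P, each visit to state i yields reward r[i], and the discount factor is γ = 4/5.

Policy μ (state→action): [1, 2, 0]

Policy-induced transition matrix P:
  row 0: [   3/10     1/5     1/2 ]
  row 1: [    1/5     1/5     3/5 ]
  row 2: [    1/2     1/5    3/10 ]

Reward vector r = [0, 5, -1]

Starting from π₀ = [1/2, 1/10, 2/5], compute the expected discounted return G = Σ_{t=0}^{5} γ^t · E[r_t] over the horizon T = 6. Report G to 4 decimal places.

t=0: π = [0.5000, 0.1000, 0.4000], E[r] = 0.1000, γ^t·E[r] = 0.100000, running G = 0.100000
t=1: π = [0.3700, 0.2000, 0.4300], E[r] = 0.5700, γ^t·E[r] = 0.456000, running G = 0.556000
t=2: π = [0.3660, 0.2000, 0.4340], E[r] = 0.5660, γ^t·E[r] = 0.362240, running G = 0.918240
t=3: π = [0.3668, 0.2000, 0.4332], E[r] = 0.5668, γ^t·E[r] = 0.290202, running G = 1.208442
t=4: π = [0.3666, 0.2000, 0.4334], E[r] = 0.5666, γ^t·E[r] = 0.232096, running G = 1.440537
t=5: π = [0.3667, 0.2000, 0.4333], E[r] = 0.5667, γ^t·E[r] = 0.185687, running G = 1.626224

G = 1.6262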